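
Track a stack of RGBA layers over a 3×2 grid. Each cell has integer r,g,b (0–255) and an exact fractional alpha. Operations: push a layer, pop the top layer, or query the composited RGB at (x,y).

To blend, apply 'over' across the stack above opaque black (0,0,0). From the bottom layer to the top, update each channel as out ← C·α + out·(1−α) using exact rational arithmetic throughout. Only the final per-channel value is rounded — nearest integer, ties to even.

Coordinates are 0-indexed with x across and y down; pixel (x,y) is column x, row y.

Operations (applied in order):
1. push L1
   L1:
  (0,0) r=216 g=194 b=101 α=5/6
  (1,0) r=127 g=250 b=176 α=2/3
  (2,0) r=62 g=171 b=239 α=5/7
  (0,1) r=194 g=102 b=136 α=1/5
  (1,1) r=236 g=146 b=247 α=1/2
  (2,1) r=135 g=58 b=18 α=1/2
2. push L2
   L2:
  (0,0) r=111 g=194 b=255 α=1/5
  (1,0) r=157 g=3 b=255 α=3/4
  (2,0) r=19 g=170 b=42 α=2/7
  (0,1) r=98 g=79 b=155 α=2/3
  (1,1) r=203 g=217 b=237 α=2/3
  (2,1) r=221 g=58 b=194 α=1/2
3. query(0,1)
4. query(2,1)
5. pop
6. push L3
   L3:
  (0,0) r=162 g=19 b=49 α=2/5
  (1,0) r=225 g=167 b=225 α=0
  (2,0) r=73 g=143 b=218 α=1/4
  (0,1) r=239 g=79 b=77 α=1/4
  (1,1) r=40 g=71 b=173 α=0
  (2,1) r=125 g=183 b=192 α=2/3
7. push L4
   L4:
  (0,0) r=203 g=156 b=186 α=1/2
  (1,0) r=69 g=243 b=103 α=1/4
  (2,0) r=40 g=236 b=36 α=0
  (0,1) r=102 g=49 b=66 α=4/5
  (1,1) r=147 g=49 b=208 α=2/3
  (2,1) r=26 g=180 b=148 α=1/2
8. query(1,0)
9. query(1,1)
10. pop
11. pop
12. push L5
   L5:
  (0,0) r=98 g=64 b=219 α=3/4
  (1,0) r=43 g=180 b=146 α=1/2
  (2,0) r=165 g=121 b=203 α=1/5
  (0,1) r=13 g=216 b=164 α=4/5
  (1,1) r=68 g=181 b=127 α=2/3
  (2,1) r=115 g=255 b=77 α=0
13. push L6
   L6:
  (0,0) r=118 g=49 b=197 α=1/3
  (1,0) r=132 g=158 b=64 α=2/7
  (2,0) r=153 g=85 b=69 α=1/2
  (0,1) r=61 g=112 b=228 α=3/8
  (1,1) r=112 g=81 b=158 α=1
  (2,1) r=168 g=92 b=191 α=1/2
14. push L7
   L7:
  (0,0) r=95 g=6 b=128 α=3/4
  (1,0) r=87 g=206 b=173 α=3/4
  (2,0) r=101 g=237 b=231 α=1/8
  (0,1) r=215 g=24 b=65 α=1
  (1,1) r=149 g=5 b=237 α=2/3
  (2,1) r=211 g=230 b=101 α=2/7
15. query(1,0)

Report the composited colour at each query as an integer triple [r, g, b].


query (0,1) [L1,L2] — begin 0,0,0
after L1 α=1/5: [194/5, 102/5, 136/5]
after L2 α=2/3: [1174/15, 892/15, 562/5]
→ [78, 59, 112]

at x=2,y=1 over L1,L2:
after L1 α=1/2: [135/2, 29, 9]
after L2 α=1/2: [577/4, 87/2, 203/2]
rounded: [144, 44, 102]

(1,0) stack=L1,L3,L4; from [0,0,0]:
after L1 α=2/3: [254/3, 500/3, 352/3]
after L3 α=0: [254/3, 500/3, 352/3]
after L4 α=1/4: [323/4, 743/4, 455/4]
→ [81, 186, 114]

query (1,1) [L1,L3,L4] — begin 0,0,0
+L1 (α=1/2) → [118, 73, 247/2]
+L3 (α=0) → [118, 73, 247/2]
+L4 (α=2/3) → [412/3, 57, 1079/6]
= [137, 57, 180]

(1,0) stack=L1,L5,L6,L7; from [0,0,0]:
+L1 (α=2/3) → [254/3, 500/3, 352/3]
+L5 (α=1/2) → [383/6, 520/3, 395/3]
+L6 (α=2/7) → [3499/42, 3548/21, 337/3]
+L7 (α=3/4) → [14461/168, 8263/42, 947/6]
rounded: [86, 197, 158]


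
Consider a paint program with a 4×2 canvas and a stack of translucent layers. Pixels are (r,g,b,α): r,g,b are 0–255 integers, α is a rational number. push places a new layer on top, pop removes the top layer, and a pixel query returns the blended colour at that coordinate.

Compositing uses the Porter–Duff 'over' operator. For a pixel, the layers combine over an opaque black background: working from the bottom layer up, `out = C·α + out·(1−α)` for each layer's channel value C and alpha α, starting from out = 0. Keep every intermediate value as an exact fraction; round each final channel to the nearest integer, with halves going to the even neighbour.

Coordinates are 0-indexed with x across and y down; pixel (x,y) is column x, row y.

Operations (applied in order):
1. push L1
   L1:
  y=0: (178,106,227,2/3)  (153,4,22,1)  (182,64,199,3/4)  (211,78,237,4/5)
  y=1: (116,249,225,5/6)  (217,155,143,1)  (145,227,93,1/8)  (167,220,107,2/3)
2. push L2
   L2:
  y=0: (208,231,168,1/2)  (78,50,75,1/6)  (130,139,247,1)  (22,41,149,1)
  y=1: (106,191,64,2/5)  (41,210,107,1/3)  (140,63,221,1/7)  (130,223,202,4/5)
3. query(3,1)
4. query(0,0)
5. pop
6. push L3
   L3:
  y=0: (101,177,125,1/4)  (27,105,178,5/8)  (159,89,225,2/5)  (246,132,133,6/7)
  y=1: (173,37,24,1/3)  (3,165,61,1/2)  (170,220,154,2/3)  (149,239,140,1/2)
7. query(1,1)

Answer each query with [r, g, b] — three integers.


query (3,1) [L1,L2] — begin 0,0,0
after L1 α=2/3: [334/3, 440/3, 214/3]
after L2 α=4/5: [1894/15, 3116/15, 2638/15]
rounded: [126, 208, 176]

(0,0) stack=L1,L2; from [0,0,0]:
+L1 (α=2/3) → [356/3, 212/3, 454/3]
+L2 (α=1/2) → [490/3, 905/6, 479/3]
= [163, 151, 160]

at x=1,y=1 over L1,L3:
after L1 α=1: [217, 155, 143]
after L3 α=1/2: [110, 160, 102]
rounded: [110, 160, 102]


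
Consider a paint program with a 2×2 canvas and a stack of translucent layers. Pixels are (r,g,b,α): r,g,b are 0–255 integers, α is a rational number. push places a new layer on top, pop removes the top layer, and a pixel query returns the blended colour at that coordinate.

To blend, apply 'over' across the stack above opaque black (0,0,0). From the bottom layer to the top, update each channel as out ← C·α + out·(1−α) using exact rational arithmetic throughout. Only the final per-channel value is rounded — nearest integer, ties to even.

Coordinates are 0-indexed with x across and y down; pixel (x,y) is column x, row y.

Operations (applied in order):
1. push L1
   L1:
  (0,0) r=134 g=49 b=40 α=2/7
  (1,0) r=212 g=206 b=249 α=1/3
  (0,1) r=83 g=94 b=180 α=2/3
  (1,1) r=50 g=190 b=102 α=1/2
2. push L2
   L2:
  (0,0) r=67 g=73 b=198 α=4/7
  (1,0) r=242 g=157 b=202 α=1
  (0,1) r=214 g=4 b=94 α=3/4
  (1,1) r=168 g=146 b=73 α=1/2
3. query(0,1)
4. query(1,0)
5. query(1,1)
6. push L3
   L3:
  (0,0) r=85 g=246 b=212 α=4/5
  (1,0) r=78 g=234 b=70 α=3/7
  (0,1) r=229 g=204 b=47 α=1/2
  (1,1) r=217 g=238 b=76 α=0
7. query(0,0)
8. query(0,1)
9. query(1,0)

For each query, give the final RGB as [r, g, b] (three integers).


(0,1) stack=L1,L2; from [0,0,0]:
+L1 (α=2/3) → [166/3, 188/3, 120]
+L2 (α=3/4) → [523/3, 56/3, 201/2]
rounded: [174, 19, 100]

query (1,0) [L1,L2] — begin 0,0,0
+L1 (α=1/3) → [212/3, 206/3, 83]
+L2 (α=1) → [242, 157, 202]
= [242, 157, 202]

query (1,1) [L1,L2] — begin 0,0,0
L1 α=1/2: [25, 95, 51]
L2 α=1/2: [193/2, 241/2, 62]
→ [96, 120, 62]

(0,0) stack=L1,L2,L3; from [0,0,0]:
L1 α=2/7: [268/7, 14, 80/7]
L2 α=4/7: [2680/49, 334/7, 5784/49]
L3 α=4/5: [3868/49, 7222/35, 47336/245]
rounded: [79, 206, 193]

at x=0,y=1 over L1,L2,L3:
L1 α=2/3: [166/3, 188/3, 120]
L2 α=3/4: [523/3, 56/3, 201/2]
L3 α=1/2: [605/3, 334/3, 295/4]
rounded: [202, 111, 74]

query (1,0) [L1,L2,L3] — begin 0,0,0
after L1 α=1/3: [212/3, 206/3, 83]
after L2 α=1: [242, 157, 202]
after L3 α=3/7: [1202/7, 190, 1018/7]
= [172, 190, 145]


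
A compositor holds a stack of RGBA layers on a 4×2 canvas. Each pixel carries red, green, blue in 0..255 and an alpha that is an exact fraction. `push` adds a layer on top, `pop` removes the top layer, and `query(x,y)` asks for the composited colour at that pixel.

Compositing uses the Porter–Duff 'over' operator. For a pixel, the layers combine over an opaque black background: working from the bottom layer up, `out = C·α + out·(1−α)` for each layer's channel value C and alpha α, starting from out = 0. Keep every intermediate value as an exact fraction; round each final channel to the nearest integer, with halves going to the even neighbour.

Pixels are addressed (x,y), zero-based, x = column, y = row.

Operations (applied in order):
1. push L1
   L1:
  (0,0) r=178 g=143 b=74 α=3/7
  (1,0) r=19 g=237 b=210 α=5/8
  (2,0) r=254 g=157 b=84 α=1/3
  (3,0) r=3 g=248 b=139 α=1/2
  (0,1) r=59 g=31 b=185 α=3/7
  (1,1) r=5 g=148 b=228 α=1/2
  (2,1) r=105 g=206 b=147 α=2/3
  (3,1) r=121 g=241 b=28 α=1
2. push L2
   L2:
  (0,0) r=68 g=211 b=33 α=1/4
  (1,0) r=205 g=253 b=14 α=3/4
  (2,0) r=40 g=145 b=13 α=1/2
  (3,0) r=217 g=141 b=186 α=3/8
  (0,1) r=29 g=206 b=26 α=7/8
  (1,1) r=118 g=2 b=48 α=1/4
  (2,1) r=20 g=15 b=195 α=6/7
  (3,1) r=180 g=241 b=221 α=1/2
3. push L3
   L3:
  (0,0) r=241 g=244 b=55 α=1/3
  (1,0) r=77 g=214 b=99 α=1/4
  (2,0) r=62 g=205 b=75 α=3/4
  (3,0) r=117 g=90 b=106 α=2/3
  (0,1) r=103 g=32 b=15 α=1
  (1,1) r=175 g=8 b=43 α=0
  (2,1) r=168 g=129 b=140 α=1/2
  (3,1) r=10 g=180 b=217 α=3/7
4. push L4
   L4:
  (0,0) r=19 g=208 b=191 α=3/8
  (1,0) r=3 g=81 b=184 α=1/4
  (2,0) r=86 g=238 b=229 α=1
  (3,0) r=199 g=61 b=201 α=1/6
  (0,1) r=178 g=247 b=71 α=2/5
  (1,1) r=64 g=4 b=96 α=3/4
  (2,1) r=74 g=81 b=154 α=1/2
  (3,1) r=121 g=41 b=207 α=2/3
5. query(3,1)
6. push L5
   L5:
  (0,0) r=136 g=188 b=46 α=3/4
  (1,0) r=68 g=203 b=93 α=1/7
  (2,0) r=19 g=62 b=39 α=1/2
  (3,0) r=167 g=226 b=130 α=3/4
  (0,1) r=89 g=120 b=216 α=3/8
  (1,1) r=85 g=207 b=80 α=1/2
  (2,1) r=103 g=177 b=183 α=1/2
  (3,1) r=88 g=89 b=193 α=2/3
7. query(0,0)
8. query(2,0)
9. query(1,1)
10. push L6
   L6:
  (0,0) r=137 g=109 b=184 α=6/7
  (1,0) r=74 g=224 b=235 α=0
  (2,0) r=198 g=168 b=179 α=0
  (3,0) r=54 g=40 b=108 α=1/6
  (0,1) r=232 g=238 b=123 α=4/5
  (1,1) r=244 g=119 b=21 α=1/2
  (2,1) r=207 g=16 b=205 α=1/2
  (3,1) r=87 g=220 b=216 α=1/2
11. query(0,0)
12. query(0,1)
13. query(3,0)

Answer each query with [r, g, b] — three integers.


(3,1) stack=L1,L2,L3,L4; from [0,0,0]:
after L1 α=1: [121, 241, 28]
after L2 α=1/2: [301/2, 241, 249/2]
after L3 α=3/7: [632/7, 1504/7, 1149/7]
after L4 α=2/3: [2326/21, 2078/21, 1349/7]
→ [111, 99, 193]

(0,0) stack=L1,L2,L3,L4,L5; from [0,0,0]:
+L1 (α=3/7) → [534/7, 429/7, 222/7]
+L2 (α=1/4) → [1039/14, 691/7, 897/28]
+L3 (α=1/3) → [2726/21, 1030/7, 1667/42]
+L4 (α=3/8) → [14827/168, 4759/28, 32401/336]
+L5 (α=3/4) → [83371/672, 20551/112, 78769/1344]
→ [124, 183, 59]

query (2,0) [L1,L2,L3,L4,L5] — begin 0,0,0
L1 α=1/3: [254/3, 157/3, 28]
L2 α=1/2: [187/3, 296/3, 41/2]
L3 α=3/4: [745/12, 2141/12, 491/8]
L4 α=1: [86, 238, 229]
L5 α=1/2: [105/2, 150, 134]
rounded: [52, 150, 134]

query (1,1) [L1,L2,L3,L4,L5] — begin 0,0,0
after L1 α=1/2: [5/2, 74, 114]
after L2 α=1/4: [251/8, 56, 195/2]
after L3 α=0: [251/8, 56, 195/2]
after L4 α=3/4: [1787/32, 17, 771/8]
after L5 α=1/2: [4507/64, 112, 1411/16]
→ [70, 112, 88]

at x=0,y=0 over L1,L2,L3,L4,L5,L6:
L1 α=3/7: [534/7, 429/7, 222/7]
L2 α=1/4: [1039/14, 691/7, 897/28]
L3 α=1/3: [2726/21, 1030/7, 1667/42]
L4 α=3/8: [14827/168, 4759/28, 32401/336]
L5 α=3/4: [83371/672, 20551/112, 78769/1344]
L6 α=6/7: [635755/4704, 93799/784, 1562545/9408]
→ [135, 120, 166]

at x=0,y=1 over L1,L2,L3,L4,L5,L6:
after L1 α=3/7: [177/7, 93/7, 555/7]
after L2 α=7/8: [799/28, 10187/56, 1829/56]
after L3 α=1: [103, 32, 15]
after L4 α=2/5: [133, 118, 187/5]
after L5 α=3/8: [233/2, 475/4, 835/8]
after L6 α=4/5: [2089/10, 4283/20, 4771/40]
rounded: [209, 214, 119]

at x=3,y=0 over L1,L2,L3,L4,L5,L6:
L1 α=1/2: [3/2, 124, 139/2]
L2 α=3/8: [1317/16, 1043/8, 1811/16]
L3 α=2/3: [1687/16, 2483/24, 5203/48]
L4 α=1/6: [3873/32, 13879/144, 35663/288]
L5 α=3/4: [19905/128, 111511/576, 147983/1152]
L6 α=1/6: [35479/256, 580595/3456, 864331/6912]
= [139, 168, 125]


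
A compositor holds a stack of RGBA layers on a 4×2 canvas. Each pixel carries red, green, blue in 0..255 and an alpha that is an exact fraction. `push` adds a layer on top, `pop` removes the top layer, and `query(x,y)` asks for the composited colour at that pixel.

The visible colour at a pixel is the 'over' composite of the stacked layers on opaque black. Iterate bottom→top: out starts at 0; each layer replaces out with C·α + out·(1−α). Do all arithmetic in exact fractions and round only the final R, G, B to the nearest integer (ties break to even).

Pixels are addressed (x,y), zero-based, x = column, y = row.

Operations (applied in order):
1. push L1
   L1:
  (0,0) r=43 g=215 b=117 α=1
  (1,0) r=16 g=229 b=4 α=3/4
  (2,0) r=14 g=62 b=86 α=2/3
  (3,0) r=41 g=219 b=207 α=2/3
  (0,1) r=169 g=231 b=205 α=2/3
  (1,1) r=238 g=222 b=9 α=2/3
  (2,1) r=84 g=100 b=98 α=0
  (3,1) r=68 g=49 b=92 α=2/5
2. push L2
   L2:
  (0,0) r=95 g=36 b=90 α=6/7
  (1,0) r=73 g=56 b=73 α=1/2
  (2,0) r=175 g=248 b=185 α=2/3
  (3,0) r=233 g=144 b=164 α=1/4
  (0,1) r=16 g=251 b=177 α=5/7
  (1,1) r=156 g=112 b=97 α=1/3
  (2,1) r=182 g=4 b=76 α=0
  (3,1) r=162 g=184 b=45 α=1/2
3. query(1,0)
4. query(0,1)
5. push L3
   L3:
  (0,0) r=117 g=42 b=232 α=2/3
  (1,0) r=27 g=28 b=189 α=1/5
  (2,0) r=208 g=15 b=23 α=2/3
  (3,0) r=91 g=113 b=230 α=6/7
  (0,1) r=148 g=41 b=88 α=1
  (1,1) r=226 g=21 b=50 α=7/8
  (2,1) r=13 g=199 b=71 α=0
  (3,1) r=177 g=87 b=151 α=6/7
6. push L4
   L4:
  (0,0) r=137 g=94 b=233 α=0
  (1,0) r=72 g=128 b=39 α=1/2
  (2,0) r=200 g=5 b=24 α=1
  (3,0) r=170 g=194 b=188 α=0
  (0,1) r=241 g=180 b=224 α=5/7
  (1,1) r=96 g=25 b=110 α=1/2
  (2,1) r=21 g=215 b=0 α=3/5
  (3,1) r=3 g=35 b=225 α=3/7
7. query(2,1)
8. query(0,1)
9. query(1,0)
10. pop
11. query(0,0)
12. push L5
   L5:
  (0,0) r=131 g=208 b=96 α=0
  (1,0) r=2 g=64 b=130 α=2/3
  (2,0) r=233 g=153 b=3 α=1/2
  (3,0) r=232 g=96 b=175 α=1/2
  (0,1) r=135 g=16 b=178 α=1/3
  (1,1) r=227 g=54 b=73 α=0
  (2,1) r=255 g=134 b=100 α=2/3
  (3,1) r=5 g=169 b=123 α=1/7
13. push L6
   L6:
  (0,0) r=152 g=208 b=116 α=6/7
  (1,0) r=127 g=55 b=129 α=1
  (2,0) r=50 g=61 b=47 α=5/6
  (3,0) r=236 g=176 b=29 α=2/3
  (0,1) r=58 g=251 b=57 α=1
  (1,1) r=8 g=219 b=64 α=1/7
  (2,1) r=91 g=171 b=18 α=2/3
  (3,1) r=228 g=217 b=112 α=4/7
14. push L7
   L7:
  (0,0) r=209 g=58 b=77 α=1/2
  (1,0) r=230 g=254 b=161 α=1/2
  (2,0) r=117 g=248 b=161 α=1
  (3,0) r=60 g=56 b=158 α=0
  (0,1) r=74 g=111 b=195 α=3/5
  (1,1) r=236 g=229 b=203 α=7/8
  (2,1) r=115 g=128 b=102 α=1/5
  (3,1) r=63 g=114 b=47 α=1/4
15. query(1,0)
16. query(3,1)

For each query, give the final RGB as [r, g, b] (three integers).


at x=1,y=0 over L1,L2:
+L1 (α=3/4) → [12, 687/4, 3]
+L2 (α=1/2) → [85/2, 911/8, 38]
rounded: [42, 114, 38]

at x=0,y=1 over L1,L2:
after L1 α=2/3: [338/3, 154, 410/3]
after L2 α=5/7: [916/21, 1563/7, 3475/21]
rounded: [44, 223, 165]

(2,1) stack=L1,L2,L3,L4; from [0,0,0]:
after L1 α=0: [0, 0, 0]
after L2 α=0: [0, 0, 0]
after L3 α=0: [0, 0, 0]
after L4 α=3/5: [63/5, 129, 0]
= [13, 129, 0]

at x=0,y=1 over L1,L2,L3,L4:
+L1 (α=2/3) → [338/3, 154, 410/3]
+L2 (α=5/7) → [916/21, 1563/7, 3475/21]
+L3 (α=1) → [148, 41, 88]
+L4 (α=5/7) → [1501/7, 982/7, 1296/7]
= [214, 140, 185]

at x=1,y=0 over L1,L2,L3,L4:
+L1 (α=3/4) → [12, 687/4, 3]
+L2 (α=1/2) → [85/2, 911/8, 38]
+L3 (α=1/5) → [197/5, 967/10, 341/5]
+L4 (α=1/2) → [557/10, 2247/20, 268/5]
rounded: [56, 112, 54]

at x=0,y=0 over L1,L2,L3:
L1 α=1: [43, 215, 117]
L2 α=6/7: [613/7, 431/7, 657/7]
L3 α=2/3: [2251/21, 1019/21, 3905/21]
rounded: [107, 49, 186]

at x=1,y=0 over L1,L2,L3,L5,L6,L7:
L1 α=3/4: [12, 687/4, 3]
L2 α=1/2: [85/2, 911/8, 38]
L3 α=1/5: [197/5, 967/10, 341/5]
L5 α=2/3: [217/15, 749/10, 547/5]
L6 α=1: [127, 55, 129]
L7 α=1/2: [357/2, 309/2, 145]
→ [178, 154, 145]

at x=3,y=1 over L1,L2,L3,L5,L6,L7:
L1 α=2/5: [136/5, 98/5, 184/5]
L2 α=1/2: [473/5, 509/5, 409/10]
L3 α=6/7: [5783/35, 3119/35, 9469/70]
L5 α=1/7: [34873/245, 24629/245, 32712/245]
L6 α=4/7: [328059/1715, 286547/1715, 207896/1715]
L7 α=1/4: [546111/3430, 1055151/6860, 704293/6860]
= [159, 154, 103]


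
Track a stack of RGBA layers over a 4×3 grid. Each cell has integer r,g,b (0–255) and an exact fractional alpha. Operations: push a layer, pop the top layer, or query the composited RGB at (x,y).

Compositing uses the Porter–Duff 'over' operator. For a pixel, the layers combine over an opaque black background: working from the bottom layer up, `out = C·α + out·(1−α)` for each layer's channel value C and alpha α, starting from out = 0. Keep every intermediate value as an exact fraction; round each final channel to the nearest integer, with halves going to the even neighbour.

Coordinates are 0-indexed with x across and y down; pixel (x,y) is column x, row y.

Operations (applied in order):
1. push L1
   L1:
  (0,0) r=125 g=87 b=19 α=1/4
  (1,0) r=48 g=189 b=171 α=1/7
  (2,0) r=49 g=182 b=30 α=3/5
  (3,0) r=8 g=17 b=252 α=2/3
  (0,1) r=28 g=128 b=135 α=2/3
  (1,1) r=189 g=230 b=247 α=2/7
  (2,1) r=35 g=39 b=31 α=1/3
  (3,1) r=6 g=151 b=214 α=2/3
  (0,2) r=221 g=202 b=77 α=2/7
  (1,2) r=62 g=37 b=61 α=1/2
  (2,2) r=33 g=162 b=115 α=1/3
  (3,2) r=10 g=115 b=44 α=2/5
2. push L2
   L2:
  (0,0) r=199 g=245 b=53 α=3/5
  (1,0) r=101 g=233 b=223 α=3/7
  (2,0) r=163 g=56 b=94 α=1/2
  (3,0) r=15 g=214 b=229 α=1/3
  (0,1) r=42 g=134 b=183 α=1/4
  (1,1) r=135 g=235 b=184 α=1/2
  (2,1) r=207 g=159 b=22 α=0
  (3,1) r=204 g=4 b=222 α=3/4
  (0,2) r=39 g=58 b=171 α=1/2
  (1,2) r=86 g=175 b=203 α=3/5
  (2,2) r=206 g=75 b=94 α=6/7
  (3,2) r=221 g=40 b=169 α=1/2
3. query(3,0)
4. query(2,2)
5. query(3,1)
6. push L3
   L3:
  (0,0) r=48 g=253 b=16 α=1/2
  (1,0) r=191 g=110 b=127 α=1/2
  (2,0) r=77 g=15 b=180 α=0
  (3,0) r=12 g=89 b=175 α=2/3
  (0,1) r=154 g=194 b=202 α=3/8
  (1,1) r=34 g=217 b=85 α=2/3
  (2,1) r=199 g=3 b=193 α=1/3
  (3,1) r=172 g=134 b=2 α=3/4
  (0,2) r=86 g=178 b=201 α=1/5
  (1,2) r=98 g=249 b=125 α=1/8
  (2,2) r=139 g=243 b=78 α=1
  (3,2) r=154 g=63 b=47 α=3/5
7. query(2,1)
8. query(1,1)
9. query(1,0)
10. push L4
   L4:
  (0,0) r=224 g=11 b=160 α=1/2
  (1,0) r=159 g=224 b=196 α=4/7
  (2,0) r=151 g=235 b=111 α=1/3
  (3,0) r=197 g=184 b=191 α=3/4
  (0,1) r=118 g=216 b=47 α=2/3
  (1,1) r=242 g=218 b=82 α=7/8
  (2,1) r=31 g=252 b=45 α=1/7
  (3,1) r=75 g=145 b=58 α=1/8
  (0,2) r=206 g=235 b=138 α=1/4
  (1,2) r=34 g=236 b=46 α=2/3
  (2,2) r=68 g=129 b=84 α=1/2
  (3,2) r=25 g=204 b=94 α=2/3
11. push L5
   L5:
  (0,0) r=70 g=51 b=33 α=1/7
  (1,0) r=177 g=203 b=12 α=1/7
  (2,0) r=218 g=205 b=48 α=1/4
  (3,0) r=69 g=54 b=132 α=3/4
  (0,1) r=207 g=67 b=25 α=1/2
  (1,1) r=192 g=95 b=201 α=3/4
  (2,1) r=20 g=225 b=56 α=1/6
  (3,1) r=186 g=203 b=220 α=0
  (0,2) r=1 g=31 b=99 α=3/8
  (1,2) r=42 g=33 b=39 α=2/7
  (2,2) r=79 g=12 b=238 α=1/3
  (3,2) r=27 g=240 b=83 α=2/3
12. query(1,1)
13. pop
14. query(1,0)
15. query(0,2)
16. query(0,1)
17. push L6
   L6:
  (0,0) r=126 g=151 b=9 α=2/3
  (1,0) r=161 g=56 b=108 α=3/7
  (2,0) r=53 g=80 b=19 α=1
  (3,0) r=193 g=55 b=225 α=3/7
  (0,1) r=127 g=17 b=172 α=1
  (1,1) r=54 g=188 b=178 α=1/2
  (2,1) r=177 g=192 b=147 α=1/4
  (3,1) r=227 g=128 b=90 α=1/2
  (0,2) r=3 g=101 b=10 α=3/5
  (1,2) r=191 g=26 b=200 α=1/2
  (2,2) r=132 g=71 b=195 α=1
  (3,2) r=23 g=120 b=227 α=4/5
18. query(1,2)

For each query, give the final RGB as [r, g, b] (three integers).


(3,0) stack=L1,L2; from [0,0,0]:
after L1 α=2/3: [16/3, 34/3, 168]
after L2 α=1/3: [77/9, 710/9, 565/3]
= [9, 79, 188]

at x=2,y=2 over L1,L2:
after L1 α=1/3: [11, 54, 115/3]
after L2 α=6/7: [1247/7, 72, 1807/21]
= [178, 72, 86]

(3,1) stack=L1,L2; from [0,0,0]:
+L1 (α=2/3) → [4, 302/3, 428/3]
+L2 (α=3/4) → [154, 169/6, 1213/6]
= [154, 28, 202]

query (2,1) [L1,L2,L3] — begin 0,0,0
after L1 α=1/3: [35/3, 13, 31/3]
after L2 α=0: [35/3, 13, 31/3]
after L3 α=1/3: [667/9, 29/3, 641/9]
→ [74, 10, 71]

at x=1,y=1 over L1,L2,L3:
+L1 (α=2/7) → [54, 460/7, 494/7]
+L2 (α=1/2) → [189/2, 2105/14, 891/7]
+L3 (α=2/3) → [325/6, 2727/14, 2081/21]
= [54, 195, 99]

(1,0) stack=L1,L2,L3; from [0,0,0]:
after L1 α=1/7: [48/7, 27, 171/7]
after L2 α=3/7: [2313/49, 807/7, 5367/49]
after L3 α=1/2: [5836/49, 1577/14, 5795/49]
→ [119, 113, 118]

query (1,1) [L1,L2,L3,L4,L5] — begin 0,0,0
after L1 α=2/7: [54, 460/7, 494/7]
after L2 α=1/2: [189/2, 2105/14, 891/7]
after L3 α=2/3: [325/6, 2727/14, 2081/21]
after L4 α=7/8: [10489/48, 24091/112, 14135/168]
after L5 α=3/4: [38137/192, 56011/448, 115439/672]
→ [199, 125, 172]

query (1,0) [L1,L2,L3,L4] — begin 0,0,0
after L1 α=1/7: [48/7, 27, 171/7]
after L2 α=3/7: [2313/49, 807/7, 5367/49]
after L3 α=1/2: [5836/49, 1577/14, 5795/49]
after L4 α=4/7: [48672/343, 17275/98, 55801/343]
= [142, 176, 163]

(0,2) stack=L1,L2,L3,L4; from [0,0,0]:
+L1 (α=2/7) → [442/7, 404/7, 22]
+L2 (α=1/2) → [715/14, 405/7, 193/2]
+L3 (α=1/5) → [2032/35, 2866/35, 587/5]
+L4 (α=1/4) → [6653/70, 16823/140, 2451/20]
rounded: [95, 120, 123]

query (0,1) [L1,L2,L3,L4] — begin 0,0,0
L1 α=2/3: [56/3, 256/3, 90]
L2 α=1/4: [49/2, 195/2, 453/4]
L3 α=3/8: [1169/16, 2139/16, 4689/32]
L4 α=2/3: [4945/48, 3017/16, 7697/96]
rounded: [103, 189, 80]

at x=1,y=2 over L1,L2,L3,L4,L6:
after L1 α=1/2: [31, 37/2, 61/2]
after L2 α=3/5: [64, 562/5, 134]
after L3 α=1/8: [273/4, 5179/40, 1063/8]
after L4 α=2/3: [545/12, 24059/120, 1799/24]
after L6 α=1/2: [2837/24, 27179/240, 6599/48]
→ [118, 113, 137]


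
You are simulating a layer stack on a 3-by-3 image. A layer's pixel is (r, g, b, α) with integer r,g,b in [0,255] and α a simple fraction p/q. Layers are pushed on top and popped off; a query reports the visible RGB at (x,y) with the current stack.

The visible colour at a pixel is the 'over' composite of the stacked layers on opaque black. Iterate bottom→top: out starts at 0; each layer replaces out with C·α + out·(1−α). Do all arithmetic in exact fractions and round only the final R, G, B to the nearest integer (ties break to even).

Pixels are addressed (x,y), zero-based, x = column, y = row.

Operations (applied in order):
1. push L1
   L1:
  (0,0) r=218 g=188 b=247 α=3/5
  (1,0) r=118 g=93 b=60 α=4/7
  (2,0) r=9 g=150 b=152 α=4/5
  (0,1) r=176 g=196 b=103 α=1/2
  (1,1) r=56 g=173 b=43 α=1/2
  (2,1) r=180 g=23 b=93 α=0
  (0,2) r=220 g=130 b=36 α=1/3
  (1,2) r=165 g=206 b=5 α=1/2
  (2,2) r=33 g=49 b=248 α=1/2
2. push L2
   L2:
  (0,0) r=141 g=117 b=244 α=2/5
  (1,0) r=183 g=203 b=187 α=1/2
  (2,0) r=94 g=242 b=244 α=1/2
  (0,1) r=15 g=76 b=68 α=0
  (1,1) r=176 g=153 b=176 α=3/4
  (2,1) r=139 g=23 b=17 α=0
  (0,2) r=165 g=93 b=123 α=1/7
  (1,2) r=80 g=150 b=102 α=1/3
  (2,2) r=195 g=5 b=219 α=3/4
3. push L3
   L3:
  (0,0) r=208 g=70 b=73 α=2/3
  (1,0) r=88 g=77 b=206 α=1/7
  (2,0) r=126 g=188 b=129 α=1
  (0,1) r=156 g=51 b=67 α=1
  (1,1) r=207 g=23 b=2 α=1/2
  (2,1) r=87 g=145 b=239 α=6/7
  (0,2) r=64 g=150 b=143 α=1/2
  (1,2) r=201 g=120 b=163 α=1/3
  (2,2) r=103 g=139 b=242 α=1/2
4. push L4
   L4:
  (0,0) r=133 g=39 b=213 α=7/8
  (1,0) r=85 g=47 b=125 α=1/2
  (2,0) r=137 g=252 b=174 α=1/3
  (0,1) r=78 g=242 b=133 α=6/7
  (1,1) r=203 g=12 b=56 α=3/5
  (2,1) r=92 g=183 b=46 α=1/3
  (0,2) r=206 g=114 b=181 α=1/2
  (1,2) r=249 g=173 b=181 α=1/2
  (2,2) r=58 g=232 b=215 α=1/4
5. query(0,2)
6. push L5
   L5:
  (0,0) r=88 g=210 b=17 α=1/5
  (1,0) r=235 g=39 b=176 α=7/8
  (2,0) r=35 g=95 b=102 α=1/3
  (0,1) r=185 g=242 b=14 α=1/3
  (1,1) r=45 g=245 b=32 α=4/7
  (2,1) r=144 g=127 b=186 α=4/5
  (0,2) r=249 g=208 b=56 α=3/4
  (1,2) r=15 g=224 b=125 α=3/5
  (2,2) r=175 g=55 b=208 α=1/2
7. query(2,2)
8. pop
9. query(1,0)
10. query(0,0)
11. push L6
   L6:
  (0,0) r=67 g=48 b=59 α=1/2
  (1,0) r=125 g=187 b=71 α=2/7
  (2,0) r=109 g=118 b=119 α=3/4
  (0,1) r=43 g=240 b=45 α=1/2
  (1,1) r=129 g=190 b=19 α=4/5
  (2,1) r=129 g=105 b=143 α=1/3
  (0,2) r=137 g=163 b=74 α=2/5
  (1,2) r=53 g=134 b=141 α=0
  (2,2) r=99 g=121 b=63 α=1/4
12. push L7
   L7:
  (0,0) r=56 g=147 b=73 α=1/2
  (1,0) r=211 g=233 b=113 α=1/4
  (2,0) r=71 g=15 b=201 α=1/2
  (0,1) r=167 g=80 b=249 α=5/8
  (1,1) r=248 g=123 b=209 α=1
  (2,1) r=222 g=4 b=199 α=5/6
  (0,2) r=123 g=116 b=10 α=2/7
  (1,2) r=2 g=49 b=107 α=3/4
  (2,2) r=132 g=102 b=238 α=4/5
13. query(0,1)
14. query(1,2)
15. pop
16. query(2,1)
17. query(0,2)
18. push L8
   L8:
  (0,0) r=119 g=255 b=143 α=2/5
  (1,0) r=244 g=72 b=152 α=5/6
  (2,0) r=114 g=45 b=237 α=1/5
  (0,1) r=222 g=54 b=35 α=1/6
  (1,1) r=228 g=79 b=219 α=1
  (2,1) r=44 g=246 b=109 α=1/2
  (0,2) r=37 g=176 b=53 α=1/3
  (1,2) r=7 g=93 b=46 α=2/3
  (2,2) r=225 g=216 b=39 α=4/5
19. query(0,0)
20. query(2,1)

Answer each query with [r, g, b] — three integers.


query (0,2) [L1,L2,L3,L4] — begin 0,0,0
after L1 α=1/3: [220/3, 130/3, 12]
after L2 α=1/7: [605/7, 353/7, 195/7]
after L3 α=1/2: [1053/14, 1403/14, 598/7]
after L4 α=1/2: [3937/28, 2999/28, 1865/14]
= [141, 107, 133]

at x=2,y=2 over L1,L2,L3,L4,L5:
+L1 (α=1/2) → [33/2, 49/2, 124]
+L2 (α=3/4) → [1203/8, 79/8, 781/4]
+L3 (α=1/2) → [2027/16, 1191/16, 1749/8]
+L4 (α=1/4) → [7009/64, 7285/64, 6967/32]
+L5 (α=1/2) → [18209/128, 10805/128, 13623/64]
→ [142, 84, 213]

at x=1,y=0 over L1,L2,L3,L4:
L1 α=4/7: [472/7, 372/7, 240/7]
L2 α=1/2: [1753/14, 1793/14, 1549/14]
L3 α=1/7: [5875/49, 5918/49, 6089/49]
L4 α=1/2: [5020/49, 8221/98, 6107/49]
→ [102, 84, 125]

(0,0) stack=L1,L2,L3,L4; from [0,0,0]:
+L1 (α=3/5) → [654/5, 564/5, 741/5]
+L2 (α=2/5) → [3372/25, 2862/25, 4663/25]
+L3 (α=2/3) → [13772/75, 6362/75, 2771/25]
+L4 (α=7/8) → [83597/600, 26837/600, 20023/100]
rounded: [139, 45, 200]

(0,1) stack=L1,L2,L3,L4,L6,L7; from [0,0,0]:
+L1 (α=1/2) → [88, 98, 103/2]
+L2 (α=0) → [88, 98, 103/2]
+L3 (α=1) → [156, 51, 67]
+L4 (α=6/7) → [624/7, 1503/7, 865/7]
+L6 (α=1/2) → [925/14, 3183/14, 590/7]
+L7 (α=5/8) → [14465/112, 15149/112, 10485/56]
rounded: [129, 135, 187]

(1,2) stack=L1,L2,L3,L4,L6,L7; from [0,0,0]:
L1 α=1/2: [165/2, 103, 5/2]
L2 α=1/3: [245/3, 356/3, 107/3]
L3 α=1/3: [1093/9, 1072/9, 703/9]
L4 α=1/2: [1667/9, 2629/18, 1166/9]
L6 α=0: [1667/9, 2629/18, 1166/9]
L7 α=3/4: [1721/36, 5275/72, 4055/36]
→ [48, 73, 113]

query (2,1) [L1,L2,L3,L4,L6] — begin 0,0,0
+L1 (α=0) → [0, 0, 0]
+L2 (α=0) → [0, 0, 0]
+L3 (α=6/7) → [522/7, 870/7, 1434/7]
+L4 (α=1/3) → [1688/21, 1007/7, 3190/21]
+L6 (α=1/3) → [6085/63, 2749/21, 9383/63]
= [97, 131, 149]

(0,2) stack=L1,L2,L3,L4,L6; from [0,0,0]:
+L1 (α=1/3) → [220/3, 130/3, 12]
+L2 (α=1/7) → [605/7, 353/7, 195/7]
+L3 (α=1/2) → [1053/14, 1403/14, 598/7]
+L4 (α=1/2) → [3937/28, 2999/28, 1865/14]
+L6 (α=2/5) → [19483/140, 3625/28, 7667/70]
→ [139, 129, 110]

at x=0,y=0 over L1,L2,L3,L4,L6,L8:
after L1 α=3/5: [654/5, 564/5, 741/5]
after L2 α=2/5: [3372/25, 2862/25, 4663/25]
after L3 α=2/3: [13772/75, 6362/75, 2771/25]
after L4 α=7/8: [83597/600, 26837/600, 20023/100]
after L6 α=1/2: [123797/1200, 55637/1200, 25923/200]
after L8 α=2/5: [218997/2000, 259637/2000, 134969/1000]
→ [109, 130, 135]

at x=2,y=1 over L1,L2,L3,L4,L6,L8:
+L1 (α=0) → [0, 0, 0]
+L2 (α=0) → [0, 0, 0]
+L3 (α=6/7) → [522/7, 870/7, 1434/7]
+L4 (α=1/3) → [1688/21, 1007/7, 3190/21]
+L6 (α=1/3) → [6085/63, 2749/21, 9383/63]
+L8 (α=1/2) → [8857/126, 7915/42, 8125/63]
→ [70, 188, 129]


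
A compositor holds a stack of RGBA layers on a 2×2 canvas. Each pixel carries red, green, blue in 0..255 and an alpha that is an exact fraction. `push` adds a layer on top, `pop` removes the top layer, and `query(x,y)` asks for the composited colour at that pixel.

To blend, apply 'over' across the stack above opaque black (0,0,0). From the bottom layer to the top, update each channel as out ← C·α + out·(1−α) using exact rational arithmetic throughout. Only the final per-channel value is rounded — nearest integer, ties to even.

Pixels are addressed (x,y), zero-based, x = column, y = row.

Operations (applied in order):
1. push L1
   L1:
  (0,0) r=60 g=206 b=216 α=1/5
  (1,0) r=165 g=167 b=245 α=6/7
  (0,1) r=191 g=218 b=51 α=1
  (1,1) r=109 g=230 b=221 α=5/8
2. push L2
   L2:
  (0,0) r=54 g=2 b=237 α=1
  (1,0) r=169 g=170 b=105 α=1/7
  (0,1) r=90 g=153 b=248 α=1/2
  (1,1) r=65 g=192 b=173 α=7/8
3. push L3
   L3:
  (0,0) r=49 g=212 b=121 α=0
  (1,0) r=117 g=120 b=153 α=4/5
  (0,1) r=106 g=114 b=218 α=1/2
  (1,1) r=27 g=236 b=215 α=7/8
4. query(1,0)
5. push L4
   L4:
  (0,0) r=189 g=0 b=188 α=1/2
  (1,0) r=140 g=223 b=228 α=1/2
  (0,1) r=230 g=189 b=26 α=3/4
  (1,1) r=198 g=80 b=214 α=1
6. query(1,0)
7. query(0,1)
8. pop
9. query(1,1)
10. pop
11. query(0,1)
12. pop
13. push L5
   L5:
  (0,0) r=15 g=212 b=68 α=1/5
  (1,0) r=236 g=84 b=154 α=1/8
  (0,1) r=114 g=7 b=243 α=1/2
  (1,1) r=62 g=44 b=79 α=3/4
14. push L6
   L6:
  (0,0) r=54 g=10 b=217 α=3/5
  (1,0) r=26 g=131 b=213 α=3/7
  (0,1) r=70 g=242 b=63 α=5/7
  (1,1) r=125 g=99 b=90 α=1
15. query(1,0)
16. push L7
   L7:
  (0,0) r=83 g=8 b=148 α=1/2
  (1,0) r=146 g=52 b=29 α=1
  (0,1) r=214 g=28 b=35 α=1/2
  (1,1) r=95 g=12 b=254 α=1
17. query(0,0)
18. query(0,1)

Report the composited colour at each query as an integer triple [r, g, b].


query (1,0) [L1,L2,L3] — begin 0,0,0
+L1 (α=6/7) → [990/7, 1002/7, 210]
+L2 (α=1/7) → [7123/49, 7202/49, 195]
+L3 (α=4/5) → [6011/49, 30722/245, 807/5]
→ [123, 125, 161]

query (1,0) [L1,L2,L3,L4] — begin 0,0,0
after L1 α=6/7: [990/7, 1002/7, 210]
after L2 α=1/7: [7123/49, 7202/49, 195]
after L3 α=4/5: [6011/49, 30722/245, 807/5]
after L4 α=1/2: [12871/98, 85357/490, 1947/10]
= [131, 174, 195]

(0,1) stack=L1,L2,L3,L4; from [0,0,0]:
after L1 α=1: [191, 218, 51]
after L2 α=1/2: [281/2, 371/2, 299/2]
after L3 α=1/2: [493/4, 599/4, 735/4]
after L4 α=3/4: [3253/16, 2867/16, 1047/16]
= [203, 179, 65]

at x=1,y=1 over L1,L2,L3:
+L1 (α=5/8) → [545/8, 575/4, 1105/8]
+L2 (α=7/8) → [4185/64, 5951/32, 10793/64]
+L3 (α=7/8) → [16281/512, 58815/256, 107113/512]
→ [32, 230, 209]

at x=0,y=1 over L1,L2:
after L1 α=1: [191, 218, 51]
after L2 α=1/2: [281/2, 371/2, 299/2]
= [140, 186, 150]

(1,0) stack=L1,L5,L6; from [0,0,0]:
after L1 α=6/7: [990/7, 1002/7, 210]
after L5 α=1/8: [613/4, 543/4, 203]
after L6 α=3/7: [691/7, 936/7, 1451/7]
→ [99, 134, 207]

query (0,0) [L1,L5,L6,L7] — begin 0,0,0
L1 α=1/5: [12, 206/5, 216/5]
L5 α=1/5: [63/5, 1884/25, 1204/25]
L6 α=3/5: [936/25, 4518/125, 18683/125]
L7 α=1/2: [3011/50, 2759/125, 37183/250]
rounded: [60, 22, 149]

at x=0,y=1 over L1,L5,L6,L7:
after L1 α=1: [191, 218, 51]
after L5 α=1/2: [305/2, 225/2, 147]
after L6 α=5/7: [655/7, 205, 87]
after L7 α=1/2: [2153/14, 233/2, 61]
= [154, 116, 61]


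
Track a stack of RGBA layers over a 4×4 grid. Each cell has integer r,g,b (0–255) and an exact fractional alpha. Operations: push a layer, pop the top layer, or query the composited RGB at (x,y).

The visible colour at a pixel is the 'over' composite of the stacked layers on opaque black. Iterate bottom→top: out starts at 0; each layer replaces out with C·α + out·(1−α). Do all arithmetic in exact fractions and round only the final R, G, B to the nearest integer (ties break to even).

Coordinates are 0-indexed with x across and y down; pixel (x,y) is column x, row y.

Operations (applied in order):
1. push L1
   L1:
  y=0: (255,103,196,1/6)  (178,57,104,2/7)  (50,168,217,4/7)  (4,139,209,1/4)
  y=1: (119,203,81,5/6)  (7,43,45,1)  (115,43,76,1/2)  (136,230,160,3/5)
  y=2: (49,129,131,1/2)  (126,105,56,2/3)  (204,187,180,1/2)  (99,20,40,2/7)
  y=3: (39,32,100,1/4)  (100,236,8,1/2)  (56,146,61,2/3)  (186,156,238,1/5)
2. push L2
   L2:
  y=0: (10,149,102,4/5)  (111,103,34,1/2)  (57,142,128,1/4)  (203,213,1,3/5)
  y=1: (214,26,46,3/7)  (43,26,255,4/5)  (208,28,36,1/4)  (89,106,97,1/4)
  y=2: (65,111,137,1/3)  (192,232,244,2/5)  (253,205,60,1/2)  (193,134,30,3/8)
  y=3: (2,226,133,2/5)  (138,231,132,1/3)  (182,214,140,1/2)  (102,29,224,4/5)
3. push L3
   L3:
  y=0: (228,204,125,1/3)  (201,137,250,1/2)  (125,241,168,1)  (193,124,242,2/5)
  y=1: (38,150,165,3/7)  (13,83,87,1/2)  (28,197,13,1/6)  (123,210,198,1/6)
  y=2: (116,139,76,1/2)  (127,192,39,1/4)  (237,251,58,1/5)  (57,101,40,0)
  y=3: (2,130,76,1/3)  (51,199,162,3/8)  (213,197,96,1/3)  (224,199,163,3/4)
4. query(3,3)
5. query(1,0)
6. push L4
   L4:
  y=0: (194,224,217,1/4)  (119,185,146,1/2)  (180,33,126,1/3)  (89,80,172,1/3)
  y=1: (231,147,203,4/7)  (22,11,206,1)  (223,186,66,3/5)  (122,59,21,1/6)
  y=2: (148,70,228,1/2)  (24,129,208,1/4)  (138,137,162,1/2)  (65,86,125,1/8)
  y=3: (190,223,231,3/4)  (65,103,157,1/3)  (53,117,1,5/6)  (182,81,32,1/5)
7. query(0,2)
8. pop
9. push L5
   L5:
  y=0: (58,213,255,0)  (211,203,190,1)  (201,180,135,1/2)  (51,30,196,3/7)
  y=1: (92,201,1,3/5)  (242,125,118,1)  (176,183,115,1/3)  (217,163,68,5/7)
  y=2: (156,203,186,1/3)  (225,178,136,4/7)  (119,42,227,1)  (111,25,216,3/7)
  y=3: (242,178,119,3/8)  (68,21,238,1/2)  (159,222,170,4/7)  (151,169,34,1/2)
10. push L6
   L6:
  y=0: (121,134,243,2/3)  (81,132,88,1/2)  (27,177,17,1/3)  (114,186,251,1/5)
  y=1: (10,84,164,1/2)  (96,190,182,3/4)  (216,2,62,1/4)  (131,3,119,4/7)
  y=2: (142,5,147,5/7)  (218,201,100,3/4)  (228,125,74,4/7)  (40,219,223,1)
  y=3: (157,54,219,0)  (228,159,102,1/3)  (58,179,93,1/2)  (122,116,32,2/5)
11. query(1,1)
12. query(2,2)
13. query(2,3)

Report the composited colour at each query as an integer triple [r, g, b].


query (3,3) [L1,L2,L3] — begin 0,0,0
L1 α=1/5: [186/5, 156/5, 238/5]
L2 α=4/5: [2226/25, 736/25, 4718/25]
L3 α=3/4: [9513/50, 15661/100, 16943/100]
→ [190, 157, 169]

(1,0) stack=L1,L2,L3; from [0,0,0]:
after L1 α=2/7: [356/7, 114/7, 208/7]
after L2 α=1/2: [1133/14, 835/14, 223/7]
after L3 α=1/2: [3947/28, 2753/28, 1973/14]
→ [141, 98, 141]

at x=0,y=2 over L1,L2,L3,L4:
after L1 α=1/2: [49/2, 129/2, 131/2]
after L2 α=1/3: [38, 80, 268/3]
after L3 α=1/2: [77, 219/2, 248/3]
after L4 α=1/2: [225/2, 359/4, 466/3]
→ [112, 90, 155]

(1,1) stack=L1,L2,L3,L5,L6; from [0,0,0]:
+L1 (α=1) → [7, 43, 45]
+L2 (α=4/5) → [179/5, 147/5, 213]
+L3 (α=1/2) → [122/5, 281/5, 150]
+L5 (α=1) → [242, 125, 118]
+L6 (α=3/4) → [265/2, 695/4, 166]
→ [132, 174, 166]

at x=2,y=2 over L1,L2,L3,L5,L6:
+L1 (α=1/2) → [102, 187/2, 90]
+L2 (α=1/2) → [355/2, 597/4, 75]
+L3 (α=1/5) → [947/5, 848/5, 358/5]
+L5 (α=1) → [119, 42, 227]
+L6 (α=4/7) → [1269/7, 626/7, 977/7]
→ [181, 89, 140]

(2,3) stack=L1,L2,L3,L5,L6; from [0,0,0]:
L1 α=2/3: [112/3, 292/3, 122/3]
L2 α=1/2: [329/3, 467/3, 271/3]
L3 α=1/3: [1297/9, 1525/9, 830/9]
L5 α=4/7: [3205/21, 4189/21, 410/3]
L6 α=1/2: [4423/42, 3974/21, 689/6]
rounded: [105, 189, 115]


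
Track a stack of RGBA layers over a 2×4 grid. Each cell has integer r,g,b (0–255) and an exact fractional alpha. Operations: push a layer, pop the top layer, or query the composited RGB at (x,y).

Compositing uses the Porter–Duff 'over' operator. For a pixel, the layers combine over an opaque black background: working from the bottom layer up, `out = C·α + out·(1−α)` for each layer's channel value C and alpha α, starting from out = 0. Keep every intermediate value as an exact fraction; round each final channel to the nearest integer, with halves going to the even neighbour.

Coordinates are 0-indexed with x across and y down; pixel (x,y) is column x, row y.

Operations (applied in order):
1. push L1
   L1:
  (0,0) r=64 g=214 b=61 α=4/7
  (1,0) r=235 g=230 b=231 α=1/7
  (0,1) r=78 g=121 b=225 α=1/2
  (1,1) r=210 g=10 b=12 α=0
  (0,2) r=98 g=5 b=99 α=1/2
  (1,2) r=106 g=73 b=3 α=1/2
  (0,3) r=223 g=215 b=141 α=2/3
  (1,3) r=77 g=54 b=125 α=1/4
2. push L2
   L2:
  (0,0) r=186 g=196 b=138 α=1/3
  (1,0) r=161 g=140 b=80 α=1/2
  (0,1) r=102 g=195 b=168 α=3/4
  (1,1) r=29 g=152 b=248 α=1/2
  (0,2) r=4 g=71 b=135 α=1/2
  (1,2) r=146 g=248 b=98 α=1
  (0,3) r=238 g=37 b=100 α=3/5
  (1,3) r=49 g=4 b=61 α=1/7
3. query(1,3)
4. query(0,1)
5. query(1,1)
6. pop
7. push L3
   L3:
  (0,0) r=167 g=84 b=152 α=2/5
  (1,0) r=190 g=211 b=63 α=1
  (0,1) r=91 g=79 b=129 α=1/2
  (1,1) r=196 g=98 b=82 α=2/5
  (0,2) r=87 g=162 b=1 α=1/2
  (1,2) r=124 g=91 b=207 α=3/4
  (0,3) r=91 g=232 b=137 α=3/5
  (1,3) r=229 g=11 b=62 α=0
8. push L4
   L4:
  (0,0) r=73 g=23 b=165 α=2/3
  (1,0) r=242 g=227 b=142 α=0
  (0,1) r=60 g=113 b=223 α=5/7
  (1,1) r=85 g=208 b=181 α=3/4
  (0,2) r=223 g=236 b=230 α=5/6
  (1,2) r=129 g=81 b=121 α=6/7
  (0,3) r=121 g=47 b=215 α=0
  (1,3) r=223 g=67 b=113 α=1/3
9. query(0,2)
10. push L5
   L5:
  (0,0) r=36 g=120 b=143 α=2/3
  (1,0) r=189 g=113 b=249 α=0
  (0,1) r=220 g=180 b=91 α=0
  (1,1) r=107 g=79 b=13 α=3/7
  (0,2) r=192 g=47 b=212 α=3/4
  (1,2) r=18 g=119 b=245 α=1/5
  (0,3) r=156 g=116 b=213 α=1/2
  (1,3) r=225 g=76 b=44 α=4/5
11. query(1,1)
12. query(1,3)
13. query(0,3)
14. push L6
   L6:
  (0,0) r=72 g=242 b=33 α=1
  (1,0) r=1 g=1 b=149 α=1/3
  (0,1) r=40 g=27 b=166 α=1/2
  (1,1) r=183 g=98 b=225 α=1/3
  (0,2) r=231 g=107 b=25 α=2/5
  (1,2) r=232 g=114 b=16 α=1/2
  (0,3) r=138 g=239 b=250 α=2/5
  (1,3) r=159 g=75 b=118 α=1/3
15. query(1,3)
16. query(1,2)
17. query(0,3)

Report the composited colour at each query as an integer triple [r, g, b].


query (1,3) [L1,L2] — begin 0,0,0
L1 α=1/4: [77/4, 27/2, 125/4]
L2 α=1/7: [47/2, 85/7, 71/2]
rounded: [24, 12, 36]

(0,1) stack=L1,L2; from [0,0,0]:
after L1 α=1/2: [39, 121/2, 225/2]
after L2 α=3/4: [345/4, 1291/8, 1233/8]
= [86, 161, 154]

query (1,1) [L1,L2] — begin 0,0,0
after L1 α=0: [0, 0, 0]
after L2 α=1/2: [29/2, 76, 124]
= [14, 76, 124]

at x=0,y=2 over L1,L3,L4:
after L1 α=1/2: [49, 5/2, 99/2]
after L3 α=1/2: [68, 329/4, 101/4]
after L4 α=5/6: [1183/6, 1683/8, 1567/8]
rounded: [197, 210, 196]

query (1,1) [L1,L3,L4,L5] — begin 0,0,0
L1 α=0: [0, 0, 0]
L3 α=2/5: [392/5, 196/5, 164/5]
L4 α=3/4: [1667/20, 829/5, 2879/20]
L5 α=3/7: [3272/35, 643/5, 3074/35]
rounded: [93, 129, 88]

(1,3) stack=L1,L3,L4,L5; from [0,0,0]:
L1 α=1/4: [77/4, 27/2, 125/4]
L3 α=0: [77/4, 27/2, 125/4]
L4 α=1/3: [523/6, 94/3, 117/2]
L5 α=4/5: [5923/30, 1006/15, 469/10]
= [197, 67, 47]

query (0,3) [L1,L3,L4,L5] — begin 0,0,0
after L1 α=2/3: [446/3, 430/3, 94]
after L3 α=3/5: [1711/15, 2948/15, 599/5]
after L4 α=0: [1711/15, 2948/15, 599/5]
after L5 α=1/2: [4051/30, 2344/15, 832/5]
→ [135, 156, 166]

(1,3) stack=L1,L3,L4,L5,L6; from [0,0,0]:
+L1 (α=1/4) → [77/4, 27/2, 125/4]
+L3 (α=0) → [77/4, 27/2, 125/4]
+L4 (α=1/3) → [523/6, 94/3, 117/2]
+L5 (α=4/5) → [5923/30, 1006/15, 469/10]
+L6 (α=1/3) → [8308/45, 3137/45, 353/5]
= [185, 70, 71]

query (1,2) [L1,L3,L4,L5,L6] — begin 0,0,0
after L1 α=1/2: [53, 73/2, 3/2]
after L3 α=3/4: [425/4, 619/8, 1245/8]
after L4 α=6/7: [503/4, 4507/56, 7053/56]
after L5 α=1/5: [521/5, 6173/70, 10483/70]
after L6 α=1/2: [1681/10, 14153/140, 11603/140]
= [168, 101, 83]

at x=0,y=3 over L1,L3,L4,L5,L6:
after L1 α=2/3: [446/3, 430/3, 94]
after L3 α=3/5: [1711/15, 2948/15, 599/5]
after L4 α=0: [1711/15, 2948/15, 599/5]
after L5 α=1/2: [4051/30, 2344/15, 832/5]
after L6 α=2/5: [6811/50, 4734/25, 4996/25]
rounded: [136, 189, 200]


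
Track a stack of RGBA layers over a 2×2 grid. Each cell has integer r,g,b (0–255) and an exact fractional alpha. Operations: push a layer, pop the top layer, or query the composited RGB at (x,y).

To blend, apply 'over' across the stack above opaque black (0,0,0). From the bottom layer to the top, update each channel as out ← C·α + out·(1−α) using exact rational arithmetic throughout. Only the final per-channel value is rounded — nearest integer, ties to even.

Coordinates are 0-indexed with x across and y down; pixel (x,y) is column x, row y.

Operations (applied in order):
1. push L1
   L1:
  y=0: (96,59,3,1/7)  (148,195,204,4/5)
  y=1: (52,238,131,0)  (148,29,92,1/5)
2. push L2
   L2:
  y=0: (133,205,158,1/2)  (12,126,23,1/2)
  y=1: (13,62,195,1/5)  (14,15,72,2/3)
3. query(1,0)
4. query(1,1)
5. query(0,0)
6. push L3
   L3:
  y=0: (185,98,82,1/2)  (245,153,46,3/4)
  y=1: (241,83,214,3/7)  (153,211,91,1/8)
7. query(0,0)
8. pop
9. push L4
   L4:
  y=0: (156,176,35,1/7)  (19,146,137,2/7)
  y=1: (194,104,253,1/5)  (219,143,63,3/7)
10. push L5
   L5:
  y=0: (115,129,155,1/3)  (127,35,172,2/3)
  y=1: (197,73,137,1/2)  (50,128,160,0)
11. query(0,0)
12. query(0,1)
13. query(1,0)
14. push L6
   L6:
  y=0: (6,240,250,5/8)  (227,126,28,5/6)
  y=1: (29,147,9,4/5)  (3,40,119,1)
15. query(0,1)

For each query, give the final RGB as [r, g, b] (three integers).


at x=1,y=0 over L1,L2:
L1 α=4/5: [592/5, 156, 816/5]
L2 α=1/2: [326/5, 141, 931/10]
rounded: [65, 141, 93]

(1,1) stack=L1,L2; from [0,0,0]:
after L1 α=1/5: [148/5, 29/5, 92/5]
after L2 α=2/3: [96/5, 179/15, 812/15]
rounded: [19, 12, 54]

(0,0) stack=L1,L2; from [0,0,0]:
L1 α=1/7: [96/7, 59/7, 3/7]
L2 α=1/2: [1027/14, 747/7, 1109/14]
→ [73, 107, 79]

query (0,0) [L1,L2,L3] — begin 0,0,0
after L1 α=1/7: [96/7, 59/7, 3/7]
after L2 α=1/2: [1027/14, 747/7, 1109/14]
after L3 α=1/2: [3617/28, 1433/14, 2257/28]
= [129, 102, 81]

(0,0) stack=L1,L2,L4,L5; from [0,0,0]:
L1 α=1/7: [96/7, 59/7, 3/7]
L2 α=1/2: [1027/14, 747/7, 1109/14]
L4 α=1/7: [4173/49, 5714/49, 3572/49]
L5 α=1/3: [13981/147, 17749/147, 4913/49]
rounded: [95, 121, 100]

(0,1) stack=L1,L2,L4,L5; from [0,0,0]:
L1 α=0: [0, 0, 0]
L2 α=1/5: [13/5, 62/5, 39]
L4 α=1/5: [1022/25, 768/25, 409/5]
L5 α=1/2: [5947/50, 2593/50, 547/5]
→ [119, 52, 109]

query (1,0) [L1,L2,L4,L5] — begin 0,0,0
+L1 (α=4/5) → [592/5, 156, 816/5]
+L2 (α=1/2) → [326/5, 141, 931/10]
+L4 (α=2/7) → [52, 997/7, 1479/14]
+L5 (α=2/3) → [102, 1487/21, 6295/42]
rounded: [102, 71, 150]

at x=0,y=1 over L1,L2,L4,L5,L6:
after L1 α=0: [0, 0, 0]
after L2 α=1/5: [13/5, 62/5, 39]
after L4 α=1/5: [1022/25, 768/25, 409/5]
after L5 α=1/2: [5947/50, 2593/50, 547/5]
after L6 α=4/5: [11747/250, 31993/250, 727/25]
→ [47, 128, 29]
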